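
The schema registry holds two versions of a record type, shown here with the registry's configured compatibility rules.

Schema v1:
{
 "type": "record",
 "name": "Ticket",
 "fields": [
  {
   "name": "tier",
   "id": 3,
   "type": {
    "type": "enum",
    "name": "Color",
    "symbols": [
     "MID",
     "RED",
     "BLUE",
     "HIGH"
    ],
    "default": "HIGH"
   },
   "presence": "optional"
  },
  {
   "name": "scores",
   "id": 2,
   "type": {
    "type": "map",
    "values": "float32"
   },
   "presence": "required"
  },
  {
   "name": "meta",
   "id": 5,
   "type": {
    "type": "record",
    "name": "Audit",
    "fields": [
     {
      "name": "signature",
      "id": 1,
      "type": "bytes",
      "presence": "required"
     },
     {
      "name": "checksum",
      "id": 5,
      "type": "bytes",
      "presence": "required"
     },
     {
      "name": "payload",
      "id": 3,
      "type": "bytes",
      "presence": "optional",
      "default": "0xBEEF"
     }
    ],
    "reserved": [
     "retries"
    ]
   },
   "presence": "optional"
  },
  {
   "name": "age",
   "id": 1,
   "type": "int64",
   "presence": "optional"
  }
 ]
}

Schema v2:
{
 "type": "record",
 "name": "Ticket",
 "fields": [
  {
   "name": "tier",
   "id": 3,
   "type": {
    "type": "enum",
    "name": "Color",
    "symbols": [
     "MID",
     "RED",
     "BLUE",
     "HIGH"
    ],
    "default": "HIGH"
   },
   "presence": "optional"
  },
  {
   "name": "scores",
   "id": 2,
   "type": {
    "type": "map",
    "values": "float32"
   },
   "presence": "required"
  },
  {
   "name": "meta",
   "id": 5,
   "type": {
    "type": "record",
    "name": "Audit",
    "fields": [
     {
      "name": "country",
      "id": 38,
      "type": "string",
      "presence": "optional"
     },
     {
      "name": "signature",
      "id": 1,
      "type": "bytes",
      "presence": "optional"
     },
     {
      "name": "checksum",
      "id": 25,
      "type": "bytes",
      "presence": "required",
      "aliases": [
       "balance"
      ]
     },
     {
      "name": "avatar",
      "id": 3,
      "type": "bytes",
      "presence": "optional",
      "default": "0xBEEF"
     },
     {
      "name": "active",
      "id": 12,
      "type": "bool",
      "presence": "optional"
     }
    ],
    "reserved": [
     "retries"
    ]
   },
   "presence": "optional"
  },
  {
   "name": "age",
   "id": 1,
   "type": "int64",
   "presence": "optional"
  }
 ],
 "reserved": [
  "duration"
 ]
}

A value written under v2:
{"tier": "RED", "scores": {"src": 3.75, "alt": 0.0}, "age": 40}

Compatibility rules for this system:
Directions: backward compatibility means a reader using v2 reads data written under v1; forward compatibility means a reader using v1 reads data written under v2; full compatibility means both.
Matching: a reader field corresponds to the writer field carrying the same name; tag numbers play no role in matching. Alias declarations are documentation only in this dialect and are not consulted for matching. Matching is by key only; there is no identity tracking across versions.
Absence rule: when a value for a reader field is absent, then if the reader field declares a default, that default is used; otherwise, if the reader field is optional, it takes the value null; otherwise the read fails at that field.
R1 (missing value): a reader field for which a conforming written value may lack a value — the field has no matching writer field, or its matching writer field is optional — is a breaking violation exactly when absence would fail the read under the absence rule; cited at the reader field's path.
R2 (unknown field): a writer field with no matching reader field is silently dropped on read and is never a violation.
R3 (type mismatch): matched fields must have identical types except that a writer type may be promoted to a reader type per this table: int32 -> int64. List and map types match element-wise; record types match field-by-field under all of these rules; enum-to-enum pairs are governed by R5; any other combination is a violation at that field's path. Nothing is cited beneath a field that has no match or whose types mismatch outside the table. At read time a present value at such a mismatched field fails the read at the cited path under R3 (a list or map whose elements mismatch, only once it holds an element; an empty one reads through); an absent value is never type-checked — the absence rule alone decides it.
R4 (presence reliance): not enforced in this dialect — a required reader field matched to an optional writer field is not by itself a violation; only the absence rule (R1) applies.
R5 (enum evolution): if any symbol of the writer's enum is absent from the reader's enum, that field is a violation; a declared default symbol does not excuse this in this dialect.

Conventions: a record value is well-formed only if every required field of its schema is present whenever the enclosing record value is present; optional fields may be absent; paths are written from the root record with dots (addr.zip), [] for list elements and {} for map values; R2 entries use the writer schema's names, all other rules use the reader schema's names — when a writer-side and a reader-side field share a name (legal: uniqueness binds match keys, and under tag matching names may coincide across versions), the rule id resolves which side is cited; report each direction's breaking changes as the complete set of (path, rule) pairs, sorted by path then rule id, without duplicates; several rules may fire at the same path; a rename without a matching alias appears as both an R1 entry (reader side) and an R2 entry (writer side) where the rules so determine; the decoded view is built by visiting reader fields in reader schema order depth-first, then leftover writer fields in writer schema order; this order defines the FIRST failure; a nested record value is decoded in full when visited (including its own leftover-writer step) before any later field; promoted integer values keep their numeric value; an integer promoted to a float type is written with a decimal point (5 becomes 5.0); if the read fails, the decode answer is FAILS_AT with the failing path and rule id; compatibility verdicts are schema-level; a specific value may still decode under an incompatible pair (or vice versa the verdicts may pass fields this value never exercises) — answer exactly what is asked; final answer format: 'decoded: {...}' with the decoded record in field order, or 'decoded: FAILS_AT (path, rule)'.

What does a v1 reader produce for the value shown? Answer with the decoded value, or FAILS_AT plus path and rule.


decoded: {"tier": "RED", "scores": {"src": 3.75, "alt": 0.0}, "meta": null, "age": 40}

arrows below run writer -> reader for Ticket
migrating the Ticket value to v1:
  tier := "RED"
  scores := {"src": 3.75, "alt": 0.0}
  meta := null (not supplied -> null)
  age := 40
  => decoded: {"tier": "RED", "scores": {"src": 3.75, "alt": 0.0}, "meta": null, "age": 40}
checking off the Ticket differences that do not matter here:
  field checksum in record Audit: tag 5 changed to 25 -> triggers nothing under the printed rules; the Ticket answer is the same either way
  added field active to record Audit: optional bool, tag 12 (in v2 it sits last) -> triggers nothing under the printed rules; the Ticket answer is the same either way
  field signature in record Audit: required changed to optional -> matters for Ticket compatibility verdicts, not for this value's decode
  renamed field payload to avatar in record Audit -> triggers nothing under the printed rules; the Ticket answer is the same either way
  added field country to record Audit: optional string, tag 38 (in v2 it sits immediately before signature) -> triggers nothing under the printed rules; the Ticket answer is the same either way


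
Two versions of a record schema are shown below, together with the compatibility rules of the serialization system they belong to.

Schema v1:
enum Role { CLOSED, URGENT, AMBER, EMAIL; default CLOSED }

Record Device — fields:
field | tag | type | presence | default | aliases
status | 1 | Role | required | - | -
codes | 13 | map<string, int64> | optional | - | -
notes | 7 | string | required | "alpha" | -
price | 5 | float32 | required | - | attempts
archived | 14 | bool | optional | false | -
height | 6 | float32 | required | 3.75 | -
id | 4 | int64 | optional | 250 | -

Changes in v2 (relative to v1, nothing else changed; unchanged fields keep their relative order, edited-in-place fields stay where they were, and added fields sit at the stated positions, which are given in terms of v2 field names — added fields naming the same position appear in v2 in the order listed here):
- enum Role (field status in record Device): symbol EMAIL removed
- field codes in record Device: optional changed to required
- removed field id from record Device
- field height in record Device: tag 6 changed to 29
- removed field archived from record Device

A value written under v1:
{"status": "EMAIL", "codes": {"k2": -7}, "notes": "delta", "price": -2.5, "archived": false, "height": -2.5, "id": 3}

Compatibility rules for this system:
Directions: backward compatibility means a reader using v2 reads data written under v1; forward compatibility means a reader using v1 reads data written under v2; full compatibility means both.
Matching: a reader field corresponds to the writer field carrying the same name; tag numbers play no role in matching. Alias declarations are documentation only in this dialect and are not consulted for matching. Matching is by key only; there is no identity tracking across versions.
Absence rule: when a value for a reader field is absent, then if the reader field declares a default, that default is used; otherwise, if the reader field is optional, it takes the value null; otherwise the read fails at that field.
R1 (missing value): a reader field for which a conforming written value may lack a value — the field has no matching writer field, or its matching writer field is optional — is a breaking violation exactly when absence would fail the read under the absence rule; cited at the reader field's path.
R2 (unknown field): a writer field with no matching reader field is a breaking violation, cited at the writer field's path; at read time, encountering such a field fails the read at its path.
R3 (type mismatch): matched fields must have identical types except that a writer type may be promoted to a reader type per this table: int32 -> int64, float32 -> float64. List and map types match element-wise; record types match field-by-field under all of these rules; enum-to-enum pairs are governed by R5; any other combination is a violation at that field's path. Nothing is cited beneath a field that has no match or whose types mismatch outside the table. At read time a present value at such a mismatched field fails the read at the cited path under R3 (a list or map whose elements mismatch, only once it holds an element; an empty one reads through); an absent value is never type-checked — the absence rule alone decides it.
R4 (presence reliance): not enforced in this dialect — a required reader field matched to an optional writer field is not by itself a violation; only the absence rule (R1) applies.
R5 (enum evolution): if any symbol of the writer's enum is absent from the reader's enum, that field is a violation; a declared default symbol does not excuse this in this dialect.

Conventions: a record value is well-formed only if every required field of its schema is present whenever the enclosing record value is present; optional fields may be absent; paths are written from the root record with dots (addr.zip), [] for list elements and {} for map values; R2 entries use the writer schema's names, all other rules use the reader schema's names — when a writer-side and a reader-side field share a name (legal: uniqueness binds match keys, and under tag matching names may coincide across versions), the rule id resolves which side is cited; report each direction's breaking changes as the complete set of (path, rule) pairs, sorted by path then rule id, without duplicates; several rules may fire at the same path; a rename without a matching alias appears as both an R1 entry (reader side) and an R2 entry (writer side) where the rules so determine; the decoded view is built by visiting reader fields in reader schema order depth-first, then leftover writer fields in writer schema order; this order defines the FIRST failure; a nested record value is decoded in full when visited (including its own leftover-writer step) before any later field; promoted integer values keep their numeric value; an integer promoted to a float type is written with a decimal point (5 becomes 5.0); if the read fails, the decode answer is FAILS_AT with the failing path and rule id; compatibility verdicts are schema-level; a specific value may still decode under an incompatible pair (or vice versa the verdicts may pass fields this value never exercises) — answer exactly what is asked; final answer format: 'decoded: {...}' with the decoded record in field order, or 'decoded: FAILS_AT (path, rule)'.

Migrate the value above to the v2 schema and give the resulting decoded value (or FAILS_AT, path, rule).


decoded: FAILS_AT (status, R5)

each type pair in Device: writer, then reader
decode (reader v2):
  read fails at status under R5
  => FAILS_AT (status, R5)
ruling out the remaining Device differences:
  field codes in record Device: optional changed to required -> a verdict-level change on Device — the shown value reads the same
  removed field id from record Device -> a verdict-level change on Device — the shown value reads the same
  field height in record Device: tag 6 changed to 29 -> fires no rule on Device under this dialect and leaves the result unchanged
  removed field archived from record Device -> a verdict-level change on Device — the shown value reads the same


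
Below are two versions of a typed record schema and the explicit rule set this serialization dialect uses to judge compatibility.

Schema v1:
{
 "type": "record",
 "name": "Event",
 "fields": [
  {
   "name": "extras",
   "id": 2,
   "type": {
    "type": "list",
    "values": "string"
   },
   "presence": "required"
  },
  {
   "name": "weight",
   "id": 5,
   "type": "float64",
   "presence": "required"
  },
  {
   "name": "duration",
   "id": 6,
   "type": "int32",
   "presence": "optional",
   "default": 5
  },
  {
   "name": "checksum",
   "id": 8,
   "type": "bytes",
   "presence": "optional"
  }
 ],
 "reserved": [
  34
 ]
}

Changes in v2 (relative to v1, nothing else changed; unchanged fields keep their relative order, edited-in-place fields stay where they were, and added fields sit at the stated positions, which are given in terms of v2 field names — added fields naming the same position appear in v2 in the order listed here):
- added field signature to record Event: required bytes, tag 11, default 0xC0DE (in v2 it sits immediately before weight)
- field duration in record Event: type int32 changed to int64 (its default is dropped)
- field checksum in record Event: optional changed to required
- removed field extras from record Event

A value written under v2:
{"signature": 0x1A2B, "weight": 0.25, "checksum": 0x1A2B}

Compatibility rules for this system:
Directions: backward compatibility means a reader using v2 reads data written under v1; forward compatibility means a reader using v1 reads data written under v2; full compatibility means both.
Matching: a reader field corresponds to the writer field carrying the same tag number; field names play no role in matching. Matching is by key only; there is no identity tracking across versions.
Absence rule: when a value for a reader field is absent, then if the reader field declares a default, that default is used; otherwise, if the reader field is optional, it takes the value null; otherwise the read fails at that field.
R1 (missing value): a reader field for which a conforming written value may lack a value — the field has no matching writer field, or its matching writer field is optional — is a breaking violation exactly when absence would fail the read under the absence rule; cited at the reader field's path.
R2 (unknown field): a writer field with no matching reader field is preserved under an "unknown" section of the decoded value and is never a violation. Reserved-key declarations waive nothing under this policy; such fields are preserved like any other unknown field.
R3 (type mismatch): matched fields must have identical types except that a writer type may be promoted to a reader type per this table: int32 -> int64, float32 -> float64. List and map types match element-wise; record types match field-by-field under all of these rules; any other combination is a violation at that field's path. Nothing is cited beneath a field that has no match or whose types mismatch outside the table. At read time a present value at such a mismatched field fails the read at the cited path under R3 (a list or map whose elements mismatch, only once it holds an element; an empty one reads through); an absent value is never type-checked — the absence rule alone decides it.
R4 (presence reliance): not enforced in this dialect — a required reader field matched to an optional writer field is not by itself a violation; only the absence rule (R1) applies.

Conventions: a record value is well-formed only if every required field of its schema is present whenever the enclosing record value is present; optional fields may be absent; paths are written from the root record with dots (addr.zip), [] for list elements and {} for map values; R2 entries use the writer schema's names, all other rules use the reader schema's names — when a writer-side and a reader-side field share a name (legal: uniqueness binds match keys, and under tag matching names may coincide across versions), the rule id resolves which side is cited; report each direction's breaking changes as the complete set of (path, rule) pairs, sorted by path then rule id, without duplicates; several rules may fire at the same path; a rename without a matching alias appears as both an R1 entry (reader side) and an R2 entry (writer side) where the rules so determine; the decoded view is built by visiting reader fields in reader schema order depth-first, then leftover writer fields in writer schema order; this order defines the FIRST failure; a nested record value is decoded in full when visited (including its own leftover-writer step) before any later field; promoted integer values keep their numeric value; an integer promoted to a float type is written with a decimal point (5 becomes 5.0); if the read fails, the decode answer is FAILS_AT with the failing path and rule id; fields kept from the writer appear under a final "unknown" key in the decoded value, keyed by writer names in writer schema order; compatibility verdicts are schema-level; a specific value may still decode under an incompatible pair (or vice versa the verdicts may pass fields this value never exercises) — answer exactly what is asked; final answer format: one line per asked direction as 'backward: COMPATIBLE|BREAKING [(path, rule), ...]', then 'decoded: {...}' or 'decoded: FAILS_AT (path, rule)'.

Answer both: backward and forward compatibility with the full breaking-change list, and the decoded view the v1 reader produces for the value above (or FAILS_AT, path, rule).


backward: BREAKING [(checksum, R1)]; forward: BREAKING [(duration, R3), (extras, R1)]; decoded: FAILS_AT (extras, R1)

the writer's type comes first in each Event pair
backward pass over Event, reader schema v2, writer schema v1:
  signature: no writer-side match
  float64 -> float64, writer required: weight aligns to weight
  int32 -> int64, writer optional: duration aligns to duration
  bytes -> bytes, writer optional: checksum aligns to checksum
  writer extras: unknown to reader
  R1 fires at checksum
  => backward verdict for Event: BREAKING, 1 violation(s)
forward pass over Event, reader schema v1, writer schema v2:
  extras: no writer-side match
  float64 -> float64, writer required: weight aligns to weight
  int64 -> int32, writer optional: duration aligns to duration
  bytes -> bytes, writer required: checksum aligns to checksum
  writer signature: unknown to reader
  R3 fires at duration
  R1 fires at extras
  => forward verdict for Event: BREAKING, 2 violation(s)
decode walk for Event under reader schema v1:
  read fails at extras under R1 (no fill)
  => FAILS_AT (extras, R1)


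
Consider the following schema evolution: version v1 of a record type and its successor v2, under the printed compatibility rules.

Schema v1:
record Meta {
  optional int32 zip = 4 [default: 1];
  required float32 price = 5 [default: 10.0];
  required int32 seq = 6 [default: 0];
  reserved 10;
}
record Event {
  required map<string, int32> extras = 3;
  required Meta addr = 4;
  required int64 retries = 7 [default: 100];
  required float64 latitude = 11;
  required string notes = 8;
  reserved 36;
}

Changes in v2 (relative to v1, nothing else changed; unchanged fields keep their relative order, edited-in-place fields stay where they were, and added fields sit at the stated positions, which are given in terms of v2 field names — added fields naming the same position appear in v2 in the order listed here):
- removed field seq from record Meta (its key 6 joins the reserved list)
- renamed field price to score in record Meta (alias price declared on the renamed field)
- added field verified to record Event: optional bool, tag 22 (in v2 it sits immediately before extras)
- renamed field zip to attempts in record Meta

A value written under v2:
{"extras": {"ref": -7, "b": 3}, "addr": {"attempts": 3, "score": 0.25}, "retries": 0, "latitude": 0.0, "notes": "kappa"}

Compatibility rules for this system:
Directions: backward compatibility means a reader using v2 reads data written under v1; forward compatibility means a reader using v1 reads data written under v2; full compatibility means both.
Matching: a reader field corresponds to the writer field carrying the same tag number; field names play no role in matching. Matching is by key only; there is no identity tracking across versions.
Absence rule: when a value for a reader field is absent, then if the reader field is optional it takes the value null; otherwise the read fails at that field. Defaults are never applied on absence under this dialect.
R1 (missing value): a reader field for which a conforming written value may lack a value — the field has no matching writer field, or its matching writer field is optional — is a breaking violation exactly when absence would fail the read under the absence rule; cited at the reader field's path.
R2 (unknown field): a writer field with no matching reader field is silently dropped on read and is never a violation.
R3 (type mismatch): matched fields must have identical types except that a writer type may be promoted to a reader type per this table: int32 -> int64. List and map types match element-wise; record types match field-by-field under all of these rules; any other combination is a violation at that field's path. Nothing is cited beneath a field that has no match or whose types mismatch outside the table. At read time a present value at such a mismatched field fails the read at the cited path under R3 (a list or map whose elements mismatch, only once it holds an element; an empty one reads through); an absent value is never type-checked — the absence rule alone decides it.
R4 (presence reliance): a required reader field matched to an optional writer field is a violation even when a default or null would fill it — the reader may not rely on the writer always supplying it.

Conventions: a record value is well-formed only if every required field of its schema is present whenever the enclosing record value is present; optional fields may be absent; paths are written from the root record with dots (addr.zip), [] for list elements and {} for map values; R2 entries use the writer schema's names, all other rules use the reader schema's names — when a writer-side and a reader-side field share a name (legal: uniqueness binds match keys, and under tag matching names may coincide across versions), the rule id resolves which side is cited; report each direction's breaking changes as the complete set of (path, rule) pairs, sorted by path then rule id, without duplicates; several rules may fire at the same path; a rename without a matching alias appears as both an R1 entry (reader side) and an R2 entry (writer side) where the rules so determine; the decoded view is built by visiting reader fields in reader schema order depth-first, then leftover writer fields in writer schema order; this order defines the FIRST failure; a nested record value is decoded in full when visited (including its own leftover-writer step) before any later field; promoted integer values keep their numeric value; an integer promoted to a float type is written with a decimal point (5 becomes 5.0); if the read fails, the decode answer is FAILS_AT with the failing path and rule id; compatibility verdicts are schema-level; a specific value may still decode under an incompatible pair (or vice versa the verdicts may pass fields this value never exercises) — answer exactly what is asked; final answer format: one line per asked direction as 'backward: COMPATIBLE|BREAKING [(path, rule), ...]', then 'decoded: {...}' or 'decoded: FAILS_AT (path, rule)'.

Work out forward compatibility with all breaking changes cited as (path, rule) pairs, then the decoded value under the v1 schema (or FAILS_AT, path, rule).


forward: BREAKING [(addr.seq, R1)]; decoded: FAILS_AT (addr.seq, R1)

the writer's type comes first in each Event pair
checking forward for Event: reader v1 against writer v2:
  writer required, map<string, int32> -> map<string, int32>: reader extras maps from writer extras
  writer required, Meta -> Meta: reader addr maps from writer addr
  writer required, int64 -> int64: reader retries maps from writer retries
  writer required, float64 -> float64: reader latitude maps from writer latitude
  writer required, string -> string: reader notes maps from writer notes
  writer verified: unknown to reader
  writer optional, int32 -> int32: reader addr.zip maps from writer addr.attempts
  writer required, float32 -> float32: reader addr.price maps from writer addr.score
  addr.seq has no writer counterpart
  breaking: (addr.seq, R1)
  forward on Event therefore BREAKING (1)
migrating the Event value to v1:
  extras := {"ref": -7, "b": 3}
  addr.zip := 3 (from writer attempts)
  addr.price := 0.25 (from writer score)
  read fails at addr.seq under R1 (no fill)
  => FAILS_AT (addr.seq, R1)
the rest of the Event diff is inert for this question:
  renamed field price to score in record Meta (alias price declared on the renamed field) -> fires no rule on Event, leaving the asked answer as it is
  added field verified to record Event: optional bool, tag 22 (in v2 it sits immediately before extras) -> fires no rule on Event, leaving the asked answer as it is
  renamed field zip to attempts in record Meta -> fires no rule on Event, leaving the asked answer as it is


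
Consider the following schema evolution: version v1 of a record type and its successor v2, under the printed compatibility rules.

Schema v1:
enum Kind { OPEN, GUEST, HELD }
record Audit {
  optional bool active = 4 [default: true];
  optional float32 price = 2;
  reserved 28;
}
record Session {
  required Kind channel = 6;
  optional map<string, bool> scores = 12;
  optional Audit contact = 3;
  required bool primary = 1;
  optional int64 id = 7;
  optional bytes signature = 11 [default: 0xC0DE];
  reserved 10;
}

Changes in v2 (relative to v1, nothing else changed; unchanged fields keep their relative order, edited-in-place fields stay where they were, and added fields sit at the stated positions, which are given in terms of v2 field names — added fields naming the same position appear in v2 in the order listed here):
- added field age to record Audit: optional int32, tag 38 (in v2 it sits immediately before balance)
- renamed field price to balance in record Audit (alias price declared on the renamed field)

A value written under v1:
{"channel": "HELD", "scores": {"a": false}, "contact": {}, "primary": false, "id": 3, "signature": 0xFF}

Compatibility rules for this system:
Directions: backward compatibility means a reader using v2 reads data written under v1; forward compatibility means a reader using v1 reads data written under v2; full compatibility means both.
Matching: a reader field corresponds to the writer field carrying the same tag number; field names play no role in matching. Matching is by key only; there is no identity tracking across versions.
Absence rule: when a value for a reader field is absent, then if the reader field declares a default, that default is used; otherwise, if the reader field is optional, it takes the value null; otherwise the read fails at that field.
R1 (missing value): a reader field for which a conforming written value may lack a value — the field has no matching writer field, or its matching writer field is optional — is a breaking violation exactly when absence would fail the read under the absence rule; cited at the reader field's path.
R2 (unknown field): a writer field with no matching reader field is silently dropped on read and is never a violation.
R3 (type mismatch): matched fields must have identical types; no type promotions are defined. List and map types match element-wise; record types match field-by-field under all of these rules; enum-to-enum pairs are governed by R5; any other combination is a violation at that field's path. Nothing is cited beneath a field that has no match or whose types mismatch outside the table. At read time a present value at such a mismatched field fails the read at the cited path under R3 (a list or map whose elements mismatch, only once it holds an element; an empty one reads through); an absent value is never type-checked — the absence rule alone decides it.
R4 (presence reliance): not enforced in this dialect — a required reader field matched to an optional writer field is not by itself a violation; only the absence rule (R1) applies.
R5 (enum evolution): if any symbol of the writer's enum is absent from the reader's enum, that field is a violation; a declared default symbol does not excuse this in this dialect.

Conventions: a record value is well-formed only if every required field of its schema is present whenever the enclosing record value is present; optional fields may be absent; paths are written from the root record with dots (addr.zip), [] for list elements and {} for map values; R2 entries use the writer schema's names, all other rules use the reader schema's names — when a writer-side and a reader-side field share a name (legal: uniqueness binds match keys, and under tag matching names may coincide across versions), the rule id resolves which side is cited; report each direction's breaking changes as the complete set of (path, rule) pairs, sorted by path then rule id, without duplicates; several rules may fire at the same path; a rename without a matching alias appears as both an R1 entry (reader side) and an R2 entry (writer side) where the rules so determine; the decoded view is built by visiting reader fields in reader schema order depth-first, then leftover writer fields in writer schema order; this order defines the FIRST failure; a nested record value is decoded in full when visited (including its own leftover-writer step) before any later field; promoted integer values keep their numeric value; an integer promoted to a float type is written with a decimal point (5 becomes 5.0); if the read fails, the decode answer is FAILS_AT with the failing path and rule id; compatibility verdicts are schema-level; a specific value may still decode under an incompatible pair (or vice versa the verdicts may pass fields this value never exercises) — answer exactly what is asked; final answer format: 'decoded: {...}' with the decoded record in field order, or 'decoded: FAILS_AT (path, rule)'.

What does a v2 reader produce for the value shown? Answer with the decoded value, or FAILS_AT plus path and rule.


decoded: {"channel": "HELD", "scores": {"a": false}, "contact": {"active": true, "age": null, "balance": null}, "primary": false, "id": 3, "signature": 0xFF}

in Session below, arrows point writer -> reader
decode (reader v2):
  channel := "HELD"
  scores := {"a": false}
  contact.active := true (missing; default applied)
  contact.age := null (missing; optional => null)
  contact.balance := null (missing; optional => null)
  primary := false
  id := 3
  signature := 0xFF
  => decoded: {"channel": "HELD", "scores": {"a": false}, "contact": {"active": true, "age": null, "balance": null}, "primary": false, "id": 3, "signature": 0xFF}


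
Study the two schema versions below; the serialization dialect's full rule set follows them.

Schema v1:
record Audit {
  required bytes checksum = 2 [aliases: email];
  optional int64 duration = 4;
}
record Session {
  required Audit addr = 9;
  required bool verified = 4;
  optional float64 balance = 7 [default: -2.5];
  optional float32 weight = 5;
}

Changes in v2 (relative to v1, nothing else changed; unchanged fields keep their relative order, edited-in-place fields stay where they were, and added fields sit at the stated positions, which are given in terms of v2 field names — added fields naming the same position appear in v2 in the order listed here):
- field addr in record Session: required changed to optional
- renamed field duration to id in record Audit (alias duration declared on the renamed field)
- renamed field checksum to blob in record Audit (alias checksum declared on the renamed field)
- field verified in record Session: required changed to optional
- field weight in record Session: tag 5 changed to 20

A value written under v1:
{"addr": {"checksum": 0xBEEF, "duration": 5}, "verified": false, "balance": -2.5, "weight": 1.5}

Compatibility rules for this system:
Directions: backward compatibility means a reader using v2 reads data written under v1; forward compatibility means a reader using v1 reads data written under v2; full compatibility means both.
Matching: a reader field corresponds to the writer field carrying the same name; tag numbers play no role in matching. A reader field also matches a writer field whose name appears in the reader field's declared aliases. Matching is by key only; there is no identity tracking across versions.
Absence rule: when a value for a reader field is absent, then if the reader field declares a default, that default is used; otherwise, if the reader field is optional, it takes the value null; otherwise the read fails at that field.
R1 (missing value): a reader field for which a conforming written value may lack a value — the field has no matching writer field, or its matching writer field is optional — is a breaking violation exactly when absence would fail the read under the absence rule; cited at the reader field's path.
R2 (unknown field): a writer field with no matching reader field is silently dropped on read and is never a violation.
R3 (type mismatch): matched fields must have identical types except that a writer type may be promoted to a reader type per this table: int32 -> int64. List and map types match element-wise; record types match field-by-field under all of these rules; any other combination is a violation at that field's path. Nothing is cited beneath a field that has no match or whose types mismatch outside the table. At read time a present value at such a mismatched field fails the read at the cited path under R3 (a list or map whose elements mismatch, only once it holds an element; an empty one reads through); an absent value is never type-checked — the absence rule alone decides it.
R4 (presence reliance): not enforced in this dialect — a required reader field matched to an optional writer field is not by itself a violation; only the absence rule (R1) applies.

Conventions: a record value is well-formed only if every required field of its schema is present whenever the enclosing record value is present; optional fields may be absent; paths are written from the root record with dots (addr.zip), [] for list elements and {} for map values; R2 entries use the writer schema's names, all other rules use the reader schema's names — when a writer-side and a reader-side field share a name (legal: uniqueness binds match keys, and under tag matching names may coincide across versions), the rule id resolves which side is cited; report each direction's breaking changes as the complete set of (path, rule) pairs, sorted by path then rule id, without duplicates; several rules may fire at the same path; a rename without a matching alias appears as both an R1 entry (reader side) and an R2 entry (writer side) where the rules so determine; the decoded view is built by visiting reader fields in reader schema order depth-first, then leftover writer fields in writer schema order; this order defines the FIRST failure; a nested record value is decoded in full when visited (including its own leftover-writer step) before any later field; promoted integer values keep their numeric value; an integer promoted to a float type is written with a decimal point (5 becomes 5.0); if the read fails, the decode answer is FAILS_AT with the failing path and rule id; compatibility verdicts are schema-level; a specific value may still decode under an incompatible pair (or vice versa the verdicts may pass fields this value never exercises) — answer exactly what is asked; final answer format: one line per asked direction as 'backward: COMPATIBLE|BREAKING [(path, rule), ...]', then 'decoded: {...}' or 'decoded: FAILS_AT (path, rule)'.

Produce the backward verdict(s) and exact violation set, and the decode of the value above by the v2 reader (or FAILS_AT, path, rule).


backward: COMPATIBLE []; decoded: {"addr": {"blob": 0xBEEF, "id": 5}, "verified": false, "balance": -2.5, "weight": 1.5}

each type pair in Session: writer, then reader
backward pass over Session, reader schema v2, writer schema v1:
  addr <- addr (Audit -> Audit, writer required)
  verified <- verified (bool -> bool, writer required)
  balance <- balance (float64 -> float64, writer optional)
  weight <- weight (float32 -> float32, writer optional)
  addr.blob <- addr.checksum (bytes -> bytes, writer required)
  addr.id <- addr.duration (int64 -> int64, writer optional)
  nothing fires on Session: backward is COMPATIBLE
migrating the Session value to v2:
  addr.blob := 0xBEEF (from writer checksum)
  addr.id := 5 (from writer duration)
  verified := false
  balance := -2.5
  weight := 1.5
  => decoded: {"addr": {"blob": 0xBEEF, "id": 5}, "verified": false, "balance": -2.5, "weight": 1.5}
the other Session changes do not affect what is asked:
  field addr in record Session: required changed to optional -> its effect on Session is confined to the forward direction, not asked
  field verified in record Session: required changed to optional -> its effect on Session is confined to the forward direction, not asked
  field weight in record Session: tag 5 changed to 20 -> triggers nothing under Session's printed rules — same verdict


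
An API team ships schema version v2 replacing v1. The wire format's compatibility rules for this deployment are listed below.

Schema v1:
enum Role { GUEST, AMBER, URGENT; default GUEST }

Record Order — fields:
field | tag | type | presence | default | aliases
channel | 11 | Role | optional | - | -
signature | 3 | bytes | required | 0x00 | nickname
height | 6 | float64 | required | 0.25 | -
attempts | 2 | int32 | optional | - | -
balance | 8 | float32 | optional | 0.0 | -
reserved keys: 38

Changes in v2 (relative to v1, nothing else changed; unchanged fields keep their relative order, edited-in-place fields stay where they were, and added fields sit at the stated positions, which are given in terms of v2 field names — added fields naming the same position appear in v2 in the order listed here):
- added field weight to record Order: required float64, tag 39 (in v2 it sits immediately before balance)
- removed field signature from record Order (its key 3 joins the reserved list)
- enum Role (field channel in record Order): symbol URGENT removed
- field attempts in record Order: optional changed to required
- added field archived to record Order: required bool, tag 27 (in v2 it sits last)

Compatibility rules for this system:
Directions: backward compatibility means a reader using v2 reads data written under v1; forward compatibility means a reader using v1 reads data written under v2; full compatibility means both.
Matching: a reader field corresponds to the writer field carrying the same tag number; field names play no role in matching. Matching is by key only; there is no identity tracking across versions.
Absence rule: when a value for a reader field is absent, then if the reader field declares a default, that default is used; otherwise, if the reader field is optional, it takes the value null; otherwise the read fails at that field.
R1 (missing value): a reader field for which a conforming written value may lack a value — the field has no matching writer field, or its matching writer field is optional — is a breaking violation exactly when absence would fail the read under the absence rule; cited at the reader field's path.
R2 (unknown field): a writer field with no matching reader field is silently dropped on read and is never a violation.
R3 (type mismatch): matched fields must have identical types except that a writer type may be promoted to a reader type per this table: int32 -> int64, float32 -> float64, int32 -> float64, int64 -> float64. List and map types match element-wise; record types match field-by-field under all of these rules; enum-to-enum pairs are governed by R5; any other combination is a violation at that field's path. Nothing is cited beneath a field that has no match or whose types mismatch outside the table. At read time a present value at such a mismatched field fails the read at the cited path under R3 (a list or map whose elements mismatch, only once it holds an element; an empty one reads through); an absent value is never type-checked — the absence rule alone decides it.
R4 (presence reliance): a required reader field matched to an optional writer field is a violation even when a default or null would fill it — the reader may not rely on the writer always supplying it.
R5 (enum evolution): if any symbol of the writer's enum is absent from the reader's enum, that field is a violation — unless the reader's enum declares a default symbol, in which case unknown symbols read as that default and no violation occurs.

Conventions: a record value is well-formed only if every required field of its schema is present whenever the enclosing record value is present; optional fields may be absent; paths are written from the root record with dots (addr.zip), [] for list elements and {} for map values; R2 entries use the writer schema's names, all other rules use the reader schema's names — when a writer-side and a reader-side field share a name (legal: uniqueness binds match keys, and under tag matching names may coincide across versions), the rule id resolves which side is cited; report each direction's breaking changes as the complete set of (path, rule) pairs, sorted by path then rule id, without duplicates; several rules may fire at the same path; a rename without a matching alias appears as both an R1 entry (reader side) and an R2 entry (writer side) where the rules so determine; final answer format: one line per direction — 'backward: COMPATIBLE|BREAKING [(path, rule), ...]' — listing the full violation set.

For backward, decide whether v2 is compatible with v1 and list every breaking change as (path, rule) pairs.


the writer's type comes first in each Order pair
backward pass over Order, reader schema v2, writer schema v1:
  channel: paired with writer channel (Role -> Role; writer optional)
  height: paired with writer height (float64 -> float64; writer required)
  attempts: paired with writer attempts (int32 -> int32; writer optional)
  weight has no writer counterpart
  balance: paired with writer balance (float32 -> float32; writer optional)
  archived has no writer counterpart
  signature (writer side), unknown to reader
  breaking: (archived, R1)
  breaking: (attempts, R1)
  breaking: (attempts, R4)
  breaking: (weight, R1)
  => backward: BREAKING (4)
the other Order changes do not affect what is asked:
  removed field signature from record Order (its key 3 joins the reserved list) -> fires no rule on Order, leaving the asked answer as it is
  enum Role (field channel in record Order): symbol URGENT removed -> fires no rule on Order, leaving the asked answer as it is

backward: BREAKING [(archived, R1), (attempts, R1), (attempts, R4), (weight, R1)]
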